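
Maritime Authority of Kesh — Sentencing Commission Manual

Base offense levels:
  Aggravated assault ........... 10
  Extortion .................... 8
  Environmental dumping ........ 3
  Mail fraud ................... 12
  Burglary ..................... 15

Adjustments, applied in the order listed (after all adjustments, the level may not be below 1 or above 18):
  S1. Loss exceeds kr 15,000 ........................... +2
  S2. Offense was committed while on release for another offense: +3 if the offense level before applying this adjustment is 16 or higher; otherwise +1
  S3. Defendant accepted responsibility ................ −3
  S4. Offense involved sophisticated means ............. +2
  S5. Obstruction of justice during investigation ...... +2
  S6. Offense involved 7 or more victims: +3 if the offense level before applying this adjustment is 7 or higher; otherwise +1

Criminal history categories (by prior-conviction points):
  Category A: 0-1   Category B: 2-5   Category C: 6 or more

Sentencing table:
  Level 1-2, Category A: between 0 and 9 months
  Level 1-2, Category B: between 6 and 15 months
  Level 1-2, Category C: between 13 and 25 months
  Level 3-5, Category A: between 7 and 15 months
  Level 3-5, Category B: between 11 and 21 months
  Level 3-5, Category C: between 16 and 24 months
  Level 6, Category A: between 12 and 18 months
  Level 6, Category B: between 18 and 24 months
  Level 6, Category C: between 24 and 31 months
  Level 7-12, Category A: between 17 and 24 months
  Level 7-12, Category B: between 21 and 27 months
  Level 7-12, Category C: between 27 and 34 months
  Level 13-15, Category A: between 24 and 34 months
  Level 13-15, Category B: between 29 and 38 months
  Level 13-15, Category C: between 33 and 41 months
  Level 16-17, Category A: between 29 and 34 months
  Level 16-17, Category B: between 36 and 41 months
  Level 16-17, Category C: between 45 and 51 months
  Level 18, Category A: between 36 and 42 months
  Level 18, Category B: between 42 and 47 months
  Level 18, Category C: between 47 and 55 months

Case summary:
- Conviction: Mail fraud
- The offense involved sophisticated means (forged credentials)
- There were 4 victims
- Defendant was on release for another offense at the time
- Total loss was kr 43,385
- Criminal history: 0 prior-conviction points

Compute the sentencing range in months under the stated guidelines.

29-34 months

Base offense level for mail fraud: 12.
S1 applies: 12 + 2 = 14.
S2 applies (level before this adjustment is 14 < 16, so +1): 14 + 1 = 15.
S3 does not apply.
S4 applies: 15 + 2 = 17.
S5 does not apply.
Final offense level: 17.
Criminal history: 0 prior points → Category A (0-1).
Level 17 falls in the 16-17 band.
Grid: Level 16-17 × Category A = 29-34 months.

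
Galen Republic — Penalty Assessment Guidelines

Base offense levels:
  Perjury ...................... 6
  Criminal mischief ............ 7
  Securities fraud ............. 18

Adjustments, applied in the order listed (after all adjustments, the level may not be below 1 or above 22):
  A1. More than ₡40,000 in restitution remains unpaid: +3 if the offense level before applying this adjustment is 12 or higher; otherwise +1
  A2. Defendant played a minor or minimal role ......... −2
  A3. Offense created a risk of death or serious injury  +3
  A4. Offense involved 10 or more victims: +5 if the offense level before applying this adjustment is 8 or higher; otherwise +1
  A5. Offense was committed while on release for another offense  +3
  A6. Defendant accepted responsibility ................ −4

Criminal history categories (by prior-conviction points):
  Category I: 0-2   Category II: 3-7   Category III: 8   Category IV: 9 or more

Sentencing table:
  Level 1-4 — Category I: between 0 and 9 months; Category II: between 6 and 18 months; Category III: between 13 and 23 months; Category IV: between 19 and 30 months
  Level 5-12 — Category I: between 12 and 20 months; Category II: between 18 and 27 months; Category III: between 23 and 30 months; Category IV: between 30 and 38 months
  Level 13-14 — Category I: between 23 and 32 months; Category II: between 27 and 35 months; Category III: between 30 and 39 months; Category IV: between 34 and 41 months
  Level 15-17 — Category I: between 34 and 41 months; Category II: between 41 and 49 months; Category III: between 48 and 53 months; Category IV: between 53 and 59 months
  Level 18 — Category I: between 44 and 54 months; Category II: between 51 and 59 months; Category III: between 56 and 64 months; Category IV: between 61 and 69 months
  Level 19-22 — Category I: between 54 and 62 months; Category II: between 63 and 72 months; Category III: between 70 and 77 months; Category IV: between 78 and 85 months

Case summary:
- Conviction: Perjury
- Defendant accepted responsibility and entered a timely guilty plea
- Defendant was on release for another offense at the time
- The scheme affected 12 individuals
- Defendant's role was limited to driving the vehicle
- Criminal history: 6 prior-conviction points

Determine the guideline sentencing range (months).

Base offense level for perjury: 6.
A1 does not apply.
A2 applies: 6 − 2 = 4.
A4 applies (level before this adjustment is 4 < 8, so +1): 4 + 1 = 5.
A5 applies: 5 + 3 = 8.
A6 applies: 8 − 4 = 4.
Final offense level: 4.
Criminal history: 6 prior points → Category II (3-7).
Level 4 falls in the 1-4 band.
Grid: Level 1-4 × Category II = 6-18 months.

6-18 months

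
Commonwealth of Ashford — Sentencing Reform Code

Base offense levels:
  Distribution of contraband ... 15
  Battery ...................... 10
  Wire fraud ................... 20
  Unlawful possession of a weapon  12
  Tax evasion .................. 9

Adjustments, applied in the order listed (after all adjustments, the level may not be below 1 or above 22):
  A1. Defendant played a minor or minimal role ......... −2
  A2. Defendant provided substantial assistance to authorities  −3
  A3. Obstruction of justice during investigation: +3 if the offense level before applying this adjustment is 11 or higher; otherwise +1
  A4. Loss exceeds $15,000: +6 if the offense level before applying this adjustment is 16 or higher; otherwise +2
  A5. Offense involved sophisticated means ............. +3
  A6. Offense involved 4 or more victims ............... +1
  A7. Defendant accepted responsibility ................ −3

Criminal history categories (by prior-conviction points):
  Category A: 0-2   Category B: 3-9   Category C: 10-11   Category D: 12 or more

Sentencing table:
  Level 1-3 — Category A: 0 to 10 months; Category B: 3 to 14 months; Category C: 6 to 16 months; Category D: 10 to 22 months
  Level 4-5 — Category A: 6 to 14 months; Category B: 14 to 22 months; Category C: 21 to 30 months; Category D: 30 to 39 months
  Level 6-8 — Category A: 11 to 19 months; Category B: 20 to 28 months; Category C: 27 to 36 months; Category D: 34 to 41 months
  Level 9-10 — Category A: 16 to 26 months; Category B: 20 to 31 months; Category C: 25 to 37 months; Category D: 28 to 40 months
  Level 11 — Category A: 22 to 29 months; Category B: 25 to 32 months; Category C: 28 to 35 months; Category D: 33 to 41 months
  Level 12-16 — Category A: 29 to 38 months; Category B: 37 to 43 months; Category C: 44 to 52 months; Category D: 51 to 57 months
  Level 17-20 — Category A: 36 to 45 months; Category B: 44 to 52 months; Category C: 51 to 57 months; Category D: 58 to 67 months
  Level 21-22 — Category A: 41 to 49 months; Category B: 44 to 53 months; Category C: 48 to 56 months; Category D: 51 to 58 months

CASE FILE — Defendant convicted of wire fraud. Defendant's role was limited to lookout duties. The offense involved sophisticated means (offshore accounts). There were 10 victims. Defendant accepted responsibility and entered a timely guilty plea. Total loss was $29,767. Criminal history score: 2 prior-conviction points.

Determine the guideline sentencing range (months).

41-49 months

Base offense level for wire fraud: 20.
A1 applies: 20 − 2 = 18.
A3 does not apply.
A4 applies (level before this adjustment is 18 ≥ 16, so +6): 18 + 6 = 24.
A5 applies: 24 + 3 = 27.
A6 applies: 27 + 1 = 28.
A7 applies: 28 − 3 = 25.
Level 25 exceeds the maximum of 22; capped at 22.
Final offense level: 22.
Criminal history: 2 prior points → Category A (0-2).
Level 22 falls in the 21-22 band.
Grid: Level 21-22 × Category A = 41-49 months.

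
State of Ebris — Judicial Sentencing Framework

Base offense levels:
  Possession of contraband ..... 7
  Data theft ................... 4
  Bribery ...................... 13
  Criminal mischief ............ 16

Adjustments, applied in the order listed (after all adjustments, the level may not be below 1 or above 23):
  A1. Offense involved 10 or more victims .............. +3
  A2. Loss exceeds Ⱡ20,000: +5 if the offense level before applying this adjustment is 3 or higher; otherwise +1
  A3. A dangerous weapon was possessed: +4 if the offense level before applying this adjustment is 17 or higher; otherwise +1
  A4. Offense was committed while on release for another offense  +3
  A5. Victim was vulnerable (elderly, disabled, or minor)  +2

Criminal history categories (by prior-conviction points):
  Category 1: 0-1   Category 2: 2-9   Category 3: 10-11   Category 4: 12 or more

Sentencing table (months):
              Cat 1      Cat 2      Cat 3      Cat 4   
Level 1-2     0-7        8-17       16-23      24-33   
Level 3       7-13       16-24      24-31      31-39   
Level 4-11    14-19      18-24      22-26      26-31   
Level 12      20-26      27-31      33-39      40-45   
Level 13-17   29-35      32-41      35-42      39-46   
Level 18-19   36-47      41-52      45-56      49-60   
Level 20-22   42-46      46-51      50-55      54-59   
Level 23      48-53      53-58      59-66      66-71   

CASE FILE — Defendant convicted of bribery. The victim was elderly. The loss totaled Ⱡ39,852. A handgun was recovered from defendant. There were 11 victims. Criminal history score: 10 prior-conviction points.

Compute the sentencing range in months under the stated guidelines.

Base offense level for bribery: 13.
A1 applies: 13 + 3 = 16.
A2 applies (level before this adjustment is 16 ≥ 3, so +5): 16 + 5 = 21.
A3 applies (level before this adjustment is 21 ≥ 17, so +4): 21 + 4 = 25.
A4 does not apply.
A5 applies: 25 + 2 = 27.
Level 27 exceeds the maximum of 23; capped at 23.
Final offense level: 23.
Criminal history: 10 prior points → Category 3 (10-11).
Level 23 falls in the 23 band.
Grid: Level 23 × Category 3 = 59-66 months.

59-66 months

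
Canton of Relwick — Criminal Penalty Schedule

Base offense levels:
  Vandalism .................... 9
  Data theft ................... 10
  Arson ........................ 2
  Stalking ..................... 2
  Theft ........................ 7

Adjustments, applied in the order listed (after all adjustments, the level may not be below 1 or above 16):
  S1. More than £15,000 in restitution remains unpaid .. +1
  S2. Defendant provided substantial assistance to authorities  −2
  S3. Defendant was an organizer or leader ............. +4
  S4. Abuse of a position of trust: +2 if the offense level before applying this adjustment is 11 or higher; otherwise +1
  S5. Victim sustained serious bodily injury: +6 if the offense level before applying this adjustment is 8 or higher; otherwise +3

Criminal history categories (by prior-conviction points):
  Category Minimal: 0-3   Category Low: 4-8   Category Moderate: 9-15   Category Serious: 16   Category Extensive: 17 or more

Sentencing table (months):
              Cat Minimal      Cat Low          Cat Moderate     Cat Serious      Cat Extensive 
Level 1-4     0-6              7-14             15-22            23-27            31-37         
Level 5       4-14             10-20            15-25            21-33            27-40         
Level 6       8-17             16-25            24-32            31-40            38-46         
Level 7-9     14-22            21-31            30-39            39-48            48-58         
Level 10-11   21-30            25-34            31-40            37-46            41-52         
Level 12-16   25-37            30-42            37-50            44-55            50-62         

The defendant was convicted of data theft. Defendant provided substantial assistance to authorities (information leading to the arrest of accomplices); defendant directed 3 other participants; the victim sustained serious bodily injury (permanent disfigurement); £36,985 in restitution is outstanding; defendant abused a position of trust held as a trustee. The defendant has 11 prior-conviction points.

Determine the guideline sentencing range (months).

37-50 months

Base offense level for data theft: 10.
S1 applies: 10 + 1 = 11.
S2 applies: 11 − 2 = 9.
S3 applies: 9 + 4 = 13.
S4 applies (level before this adjustment is 13 ≥ 11, so +2): 13 + 2 = 15.
S5 applies (level before this adjustment is 15 ≥ 8, so +6): 15 + 6 = 21.
Level 21 exceeds the maximum of 16; capped at 16.
Final offense level: 16.
Criminal history: 11 prior points → Category Moderate (9-15).
Level 16 falls in the 12-16 band.
Grid: Level 12-16 × Category Moderate = 37-50 months.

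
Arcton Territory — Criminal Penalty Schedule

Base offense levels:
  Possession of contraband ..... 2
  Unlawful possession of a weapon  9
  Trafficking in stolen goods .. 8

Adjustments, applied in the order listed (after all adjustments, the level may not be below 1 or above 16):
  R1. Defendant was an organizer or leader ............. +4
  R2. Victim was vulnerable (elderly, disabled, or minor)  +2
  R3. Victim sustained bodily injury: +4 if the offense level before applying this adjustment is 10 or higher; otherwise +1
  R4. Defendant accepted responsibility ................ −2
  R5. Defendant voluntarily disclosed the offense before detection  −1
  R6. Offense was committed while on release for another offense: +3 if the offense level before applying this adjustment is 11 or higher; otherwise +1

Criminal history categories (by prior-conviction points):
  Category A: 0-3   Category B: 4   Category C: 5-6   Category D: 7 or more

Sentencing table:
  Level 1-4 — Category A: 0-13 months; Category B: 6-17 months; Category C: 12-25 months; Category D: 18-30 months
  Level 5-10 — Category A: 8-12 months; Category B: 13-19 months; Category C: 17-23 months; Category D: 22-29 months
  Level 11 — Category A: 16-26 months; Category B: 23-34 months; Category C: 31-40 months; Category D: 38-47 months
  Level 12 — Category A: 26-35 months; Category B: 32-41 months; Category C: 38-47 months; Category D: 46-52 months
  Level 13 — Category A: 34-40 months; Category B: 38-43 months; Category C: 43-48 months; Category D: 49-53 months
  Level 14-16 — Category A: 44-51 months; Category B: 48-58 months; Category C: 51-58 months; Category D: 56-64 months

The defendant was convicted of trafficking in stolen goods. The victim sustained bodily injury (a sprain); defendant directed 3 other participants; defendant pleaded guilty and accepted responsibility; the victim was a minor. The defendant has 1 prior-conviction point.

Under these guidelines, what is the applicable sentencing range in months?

Base offense level for trafficking in stolen goods: 8.
R1 applies: 8 + 4 = 12.
R2 applies: 12 + 2 = 14.
R3 applies (level before this adjustment is 14 ≥ 10, so +4): 14 + 4 = 18.
R4 applies: 18 − 2 = 16.
Final offense level: 16.
Criminal history: 1 prior point → Category A (0-3).
Level 16 falls in the 14-16 band.
Grid: Level 14-16 × Category A = 44-51 months.

44-51 months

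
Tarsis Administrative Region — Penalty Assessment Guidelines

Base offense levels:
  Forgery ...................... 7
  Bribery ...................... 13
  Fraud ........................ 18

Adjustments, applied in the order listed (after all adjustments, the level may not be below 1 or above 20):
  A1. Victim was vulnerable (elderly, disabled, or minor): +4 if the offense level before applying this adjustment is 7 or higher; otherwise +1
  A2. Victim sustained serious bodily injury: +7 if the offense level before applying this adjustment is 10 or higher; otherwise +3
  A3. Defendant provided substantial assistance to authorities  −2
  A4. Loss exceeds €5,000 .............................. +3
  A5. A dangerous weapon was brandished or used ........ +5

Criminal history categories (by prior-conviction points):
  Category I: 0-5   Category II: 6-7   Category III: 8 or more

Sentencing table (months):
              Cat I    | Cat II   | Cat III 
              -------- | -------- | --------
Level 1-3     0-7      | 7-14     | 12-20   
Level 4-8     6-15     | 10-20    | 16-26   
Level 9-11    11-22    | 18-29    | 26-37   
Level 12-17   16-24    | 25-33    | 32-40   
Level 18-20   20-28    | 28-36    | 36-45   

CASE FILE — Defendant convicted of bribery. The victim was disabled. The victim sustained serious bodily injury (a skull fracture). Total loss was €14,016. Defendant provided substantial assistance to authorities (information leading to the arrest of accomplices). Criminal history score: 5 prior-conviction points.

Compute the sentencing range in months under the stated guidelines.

Base offense level for bribery: 13.
A1 applies (level before this adjustment is 13 ≥ 7, so +4): 13 + 4 = 17.
A2 applies (level before this adjustment is 17 ≥ 10, so +7): 17 + 7 = 24.
A3 applies: 24 − 2 = 22.
A4 applies: 22 + 3 = 25.
Level 25 exceeds the maximum of 20; capped at 20.
Final offense level: 20.
Criminal history: 5 prior points → Category I (0-5).
Level 20 falls in the 18-20 band.
Grid: Level 18-20 × Category I = 20-28 months.

20-28 months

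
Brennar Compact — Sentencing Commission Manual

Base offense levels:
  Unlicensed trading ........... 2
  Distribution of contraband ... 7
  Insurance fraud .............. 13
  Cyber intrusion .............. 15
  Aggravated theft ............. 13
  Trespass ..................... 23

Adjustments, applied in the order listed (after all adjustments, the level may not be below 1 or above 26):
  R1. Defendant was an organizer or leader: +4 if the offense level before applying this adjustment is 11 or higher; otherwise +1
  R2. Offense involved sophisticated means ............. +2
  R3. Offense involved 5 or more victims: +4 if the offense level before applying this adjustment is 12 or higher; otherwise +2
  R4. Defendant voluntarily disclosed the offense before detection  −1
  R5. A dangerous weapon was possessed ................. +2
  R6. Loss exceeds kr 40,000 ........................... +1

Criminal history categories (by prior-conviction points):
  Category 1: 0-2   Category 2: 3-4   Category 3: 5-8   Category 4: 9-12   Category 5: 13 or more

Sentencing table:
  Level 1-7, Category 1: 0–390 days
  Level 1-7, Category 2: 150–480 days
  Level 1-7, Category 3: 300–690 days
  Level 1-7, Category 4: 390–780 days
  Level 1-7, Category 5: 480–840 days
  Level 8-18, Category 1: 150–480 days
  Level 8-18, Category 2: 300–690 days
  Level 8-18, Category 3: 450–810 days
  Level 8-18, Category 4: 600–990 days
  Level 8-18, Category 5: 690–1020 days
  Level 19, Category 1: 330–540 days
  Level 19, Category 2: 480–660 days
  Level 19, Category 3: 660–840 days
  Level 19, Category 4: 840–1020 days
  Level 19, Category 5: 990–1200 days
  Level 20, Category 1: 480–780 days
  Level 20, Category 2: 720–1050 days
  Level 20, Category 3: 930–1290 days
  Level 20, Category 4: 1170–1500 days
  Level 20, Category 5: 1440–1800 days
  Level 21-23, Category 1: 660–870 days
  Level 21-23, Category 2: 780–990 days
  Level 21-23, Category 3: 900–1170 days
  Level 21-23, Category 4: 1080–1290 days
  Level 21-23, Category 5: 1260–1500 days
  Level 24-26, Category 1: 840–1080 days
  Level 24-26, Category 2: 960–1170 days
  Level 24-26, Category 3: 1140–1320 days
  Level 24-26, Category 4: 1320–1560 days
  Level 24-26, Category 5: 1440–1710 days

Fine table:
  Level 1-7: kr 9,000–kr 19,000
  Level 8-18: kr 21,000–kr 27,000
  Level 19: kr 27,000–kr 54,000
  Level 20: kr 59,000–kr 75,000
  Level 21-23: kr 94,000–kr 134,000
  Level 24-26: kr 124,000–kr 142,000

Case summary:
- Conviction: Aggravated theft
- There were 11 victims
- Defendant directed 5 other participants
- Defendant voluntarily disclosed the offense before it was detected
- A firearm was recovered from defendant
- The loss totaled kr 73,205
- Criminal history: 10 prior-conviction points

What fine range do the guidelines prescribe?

Base offense level for aggravated theft: 13.
R1 applies (level before this adjustment is 13 ≥ 11, so +4): 13 + 4 = 17.
R3 applies (level before this adjustment is 17 ≥ 12, so +4): 17 + 4 = 21.
R4 applies: 21 − 1 = 20.
R5 applies: 20 + 2 = 22.
R6 applies: 22 + 1 = 23.
Final offense level: 23.
Level 23 falls in the 21-23 band.
Fine table: Level 21-23 → kr 94,000–kr 134,000.

kr 94,000–kr 134,000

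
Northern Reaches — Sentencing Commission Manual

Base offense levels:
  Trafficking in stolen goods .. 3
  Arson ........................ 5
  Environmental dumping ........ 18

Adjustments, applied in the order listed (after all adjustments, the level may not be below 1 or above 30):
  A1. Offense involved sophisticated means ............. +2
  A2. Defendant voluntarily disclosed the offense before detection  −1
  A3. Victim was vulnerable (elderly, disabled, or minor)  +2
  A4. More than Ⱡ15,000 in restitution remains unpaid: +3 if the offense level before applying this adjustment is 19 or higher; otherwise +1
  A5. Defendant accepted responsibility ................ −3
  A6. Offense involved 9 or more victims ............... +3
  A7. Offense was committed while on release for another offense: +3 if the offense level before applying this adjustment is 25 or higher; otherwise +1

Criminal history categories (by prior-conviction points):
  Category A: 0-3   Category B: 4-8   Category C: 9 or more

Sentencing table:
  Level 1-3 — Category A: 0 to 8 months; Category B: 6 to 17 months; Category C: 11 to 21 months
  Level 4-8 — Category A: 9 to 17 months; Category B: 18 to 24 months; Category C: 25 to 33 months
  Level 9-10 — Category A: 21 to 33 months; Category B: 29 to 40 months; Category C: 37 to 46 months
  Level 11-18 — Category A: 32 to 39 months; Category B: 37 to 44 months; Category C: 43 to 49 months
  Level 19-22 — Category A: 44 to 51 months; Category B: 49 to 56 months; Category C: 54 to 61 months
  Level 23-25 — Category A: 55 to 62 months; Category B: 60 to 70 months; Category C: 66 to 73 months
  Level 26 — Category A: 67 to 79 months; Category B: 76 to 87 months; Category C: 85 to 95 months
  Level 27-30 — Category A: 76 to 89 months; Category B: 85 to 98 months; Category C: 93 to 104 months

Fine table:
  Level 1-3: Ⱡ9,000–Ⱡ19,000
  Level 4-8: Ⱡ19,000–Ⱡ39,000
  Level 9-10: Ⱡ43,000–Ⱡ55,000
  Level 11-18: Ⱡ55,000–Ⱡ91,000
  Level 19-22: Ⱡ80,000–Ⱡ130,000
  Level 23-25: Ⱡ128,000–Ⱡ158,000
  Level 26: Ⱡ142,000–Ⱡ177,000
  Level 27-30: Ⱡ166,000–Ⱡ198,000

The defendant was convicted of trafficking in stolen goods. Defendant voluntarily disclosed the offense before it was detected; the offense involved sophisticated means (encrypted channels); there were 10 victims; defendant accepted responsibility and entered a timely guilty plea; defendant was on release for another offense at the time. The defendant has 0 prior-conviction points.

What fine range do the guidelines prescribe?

Ⱡ19,000–Ⱡ39,000

Base offense level for trafficking in stolen goods: 3.
A1 applies: 3 + 2 = 5.
A2 applies: 5 − 1 = 4.
A3 does not apply.
A5 applies: 4 − 3 = 1.
A6 applies: 1 + 3 = 4.
A7 applies (level before this adjustment is 4 < 25, so +1): 4 + 1 = 5.
Final offense level: 5.
Level 5 falls in the 4-8 band.
Fine table: Level 4-8 → Ⱡ19,000–Ⱡ39,000.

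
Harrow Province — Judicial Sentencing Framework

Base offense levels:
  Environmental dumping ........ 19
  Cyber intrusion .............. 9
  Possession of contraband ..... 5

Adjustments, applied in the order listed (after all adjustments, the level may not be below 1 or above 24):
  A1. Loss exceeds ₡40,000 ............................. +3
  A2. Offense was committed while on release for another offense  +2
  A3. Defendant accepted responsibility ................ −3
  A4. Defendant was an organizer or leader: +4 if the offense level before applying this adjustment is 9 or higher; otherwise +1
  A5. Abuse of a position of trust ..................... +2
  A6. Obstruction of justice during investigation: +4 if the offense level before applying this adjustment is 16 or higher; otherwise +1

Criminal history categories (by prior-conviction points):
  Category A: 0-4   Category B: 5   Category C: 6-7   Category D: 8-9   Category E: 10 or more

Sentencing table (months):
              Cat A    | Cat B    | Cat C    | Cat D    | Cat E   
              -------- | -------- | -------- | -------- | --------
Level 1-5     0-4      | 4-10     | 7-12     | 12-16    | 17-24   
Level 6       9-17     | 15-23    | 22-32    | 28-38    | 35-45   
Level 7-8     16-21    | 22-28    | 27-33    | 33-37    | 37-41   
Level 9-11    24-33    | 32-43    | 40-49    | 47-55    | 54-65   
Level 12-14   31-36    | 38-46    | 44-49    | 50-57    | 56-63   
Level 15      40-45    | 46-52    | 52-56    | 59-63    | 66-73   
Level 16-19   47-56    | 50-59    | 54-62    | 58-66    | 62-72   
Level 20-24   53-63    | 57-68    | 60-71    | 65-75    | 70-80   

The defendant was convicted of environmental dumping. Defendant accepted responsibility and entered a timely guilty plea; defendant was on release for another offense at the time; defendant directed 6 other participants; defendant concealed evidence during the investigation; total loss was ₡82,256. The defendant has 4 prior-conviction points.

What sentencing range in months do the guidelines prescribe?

53-63 months

Base offense level for environmental dumping: 19.
A1 applies: 19 + 3 = 22.
A2 applies: 22 + 2 = 24.
A3 applies: 24 − 3 = 21.
A4 applies (level before this adjustment is 21 ≥ 9, so +4): 21 + 4 = 25.
A6 applies (level before this adjustment is 25 ≥ 16, so +4): 25 + 4 = 29.
Level 29 exceeds the maximum of 24; capped at 24.
Final offense level: 24.
Criminal history: 4 prior points → Category A (0-4).
Level 24 falls in the 20-24 band.
Grid: Level 20-24 × Category A = 53-63 months.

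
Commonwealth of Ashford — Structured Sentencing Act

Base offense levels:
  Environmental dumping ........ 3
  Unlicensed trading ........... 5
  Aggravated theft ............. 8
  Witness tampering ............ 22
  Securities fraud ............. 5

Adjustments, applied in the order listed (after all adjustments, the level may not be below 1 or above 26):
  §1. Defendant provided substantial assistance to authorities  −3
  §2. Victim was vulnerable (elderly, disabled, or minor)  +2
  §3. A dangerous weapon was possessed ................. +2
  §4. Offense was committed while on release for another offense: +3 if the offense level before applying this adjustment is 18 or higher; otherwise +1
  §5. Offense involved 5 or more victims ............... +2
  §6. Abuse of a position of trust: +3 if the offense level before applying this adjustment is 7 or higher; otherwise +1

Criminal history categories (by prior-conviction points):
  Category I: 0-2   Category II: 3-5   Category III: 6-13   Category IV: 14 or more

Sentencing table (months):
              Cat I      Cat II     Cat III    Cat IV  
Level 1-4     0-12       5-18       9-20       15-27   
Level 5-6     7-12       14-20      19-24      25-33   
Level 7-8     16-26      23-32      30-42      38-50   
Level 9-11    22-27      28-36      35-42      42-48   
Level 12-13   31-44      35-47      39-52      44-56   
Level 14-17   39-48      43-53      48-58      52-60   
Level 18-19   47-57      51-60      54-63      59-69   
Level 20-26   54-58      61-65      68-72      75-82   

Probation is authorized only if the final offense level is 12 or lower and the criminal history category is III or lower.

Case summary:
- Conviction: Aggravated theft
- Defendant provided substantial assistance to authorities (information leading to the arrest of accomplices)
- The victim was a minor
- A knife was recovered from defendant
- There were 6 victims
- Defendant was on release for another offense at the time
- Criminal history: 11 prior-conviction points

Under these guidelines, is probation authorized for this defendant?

Yes

Base offense level for aggravated theft: 8.
§1 applies: 8 − 3 = 5.
§2 applies: 5 + 2 = 7.
§3 applies: 7 + 2 = 9.
§4 applies (level before this adjustment is 9 < 18, so +1): 9 + 1 = 10.
§5 applies: 10 + 2 = 12.
§6 does not apply.
Final offense level: 12.
Criminal history: 11 prior points → Category III (6-13).
Level 12 falls in the 12-13 band.
Grid: Level 12-13 × Category III = 39-52 months.
Probation check: level 12 ≤ 12 and category III ≤ III → eligible.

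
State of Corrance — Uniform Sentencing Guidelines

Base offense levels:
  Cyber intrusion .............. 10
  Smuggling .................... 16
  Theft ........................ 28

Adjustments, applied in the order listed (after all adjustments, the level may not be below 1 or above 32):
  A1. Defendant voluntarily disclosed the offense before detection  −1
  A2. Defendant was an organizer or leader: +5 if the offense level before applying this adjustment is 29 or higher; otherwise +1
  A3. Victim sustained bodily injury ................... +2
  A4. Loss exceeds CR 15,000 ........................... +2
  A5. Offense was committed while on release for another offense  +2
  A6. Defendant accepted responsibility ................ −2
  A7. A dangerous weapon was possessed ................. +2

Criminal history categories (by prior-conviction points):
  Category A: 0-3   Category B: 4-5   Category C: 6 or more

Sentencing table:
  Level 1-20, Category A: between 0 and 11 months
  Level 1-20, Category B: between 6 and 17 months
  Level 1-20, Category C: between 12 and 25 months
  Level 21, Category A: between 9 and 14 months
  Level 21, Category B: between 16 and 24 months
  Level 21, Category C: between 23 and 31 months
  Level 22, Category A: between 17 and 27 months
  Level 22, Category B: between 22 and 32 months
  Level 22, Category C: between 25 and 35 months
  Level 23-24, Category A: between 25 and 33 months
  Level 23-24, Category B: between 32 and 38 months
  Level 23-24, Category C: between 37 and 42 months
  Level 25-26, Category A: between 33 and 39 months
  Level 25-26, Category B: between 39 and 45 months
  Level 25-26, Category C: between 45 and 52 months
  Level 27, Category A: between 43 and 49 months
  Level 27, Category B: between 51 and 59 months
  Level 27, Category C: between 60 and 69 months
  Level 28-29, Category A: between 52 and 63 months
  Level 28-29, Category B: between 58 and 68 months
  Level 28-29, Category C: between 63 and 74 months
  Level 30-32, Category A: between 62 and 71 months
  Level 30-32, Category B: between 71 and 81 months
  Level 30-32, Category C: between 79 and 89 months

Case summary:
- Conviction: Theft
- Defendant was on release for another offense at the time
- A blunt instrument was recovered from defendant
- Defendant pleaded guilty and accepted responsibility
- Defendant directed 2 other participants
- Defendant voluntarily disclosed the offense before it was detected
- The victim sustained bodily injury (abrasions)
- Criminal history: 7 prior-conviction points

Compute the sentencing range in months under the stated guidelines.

79-89 months

Base offense level for theft: 28.
A1 applies: 28 − 1 = 27.
A2 applies (level before this adjustment is 27 < 29, so +1): 27 + 1 = 28.
A3 applies: 28 + 2 = 30.
A4 does not apply.
A5 applies: 30 + 2 = 32.
A6 applies: 32 − 2 = 30.
A7 applies: 30 + 2 = 32.
Final offense level: 32.
Criminal history: 7 prior points → Category C (6+).
Level 32 falls in the 30-32 band.
Grid: Level 30-32 × Category C = 79-89 months.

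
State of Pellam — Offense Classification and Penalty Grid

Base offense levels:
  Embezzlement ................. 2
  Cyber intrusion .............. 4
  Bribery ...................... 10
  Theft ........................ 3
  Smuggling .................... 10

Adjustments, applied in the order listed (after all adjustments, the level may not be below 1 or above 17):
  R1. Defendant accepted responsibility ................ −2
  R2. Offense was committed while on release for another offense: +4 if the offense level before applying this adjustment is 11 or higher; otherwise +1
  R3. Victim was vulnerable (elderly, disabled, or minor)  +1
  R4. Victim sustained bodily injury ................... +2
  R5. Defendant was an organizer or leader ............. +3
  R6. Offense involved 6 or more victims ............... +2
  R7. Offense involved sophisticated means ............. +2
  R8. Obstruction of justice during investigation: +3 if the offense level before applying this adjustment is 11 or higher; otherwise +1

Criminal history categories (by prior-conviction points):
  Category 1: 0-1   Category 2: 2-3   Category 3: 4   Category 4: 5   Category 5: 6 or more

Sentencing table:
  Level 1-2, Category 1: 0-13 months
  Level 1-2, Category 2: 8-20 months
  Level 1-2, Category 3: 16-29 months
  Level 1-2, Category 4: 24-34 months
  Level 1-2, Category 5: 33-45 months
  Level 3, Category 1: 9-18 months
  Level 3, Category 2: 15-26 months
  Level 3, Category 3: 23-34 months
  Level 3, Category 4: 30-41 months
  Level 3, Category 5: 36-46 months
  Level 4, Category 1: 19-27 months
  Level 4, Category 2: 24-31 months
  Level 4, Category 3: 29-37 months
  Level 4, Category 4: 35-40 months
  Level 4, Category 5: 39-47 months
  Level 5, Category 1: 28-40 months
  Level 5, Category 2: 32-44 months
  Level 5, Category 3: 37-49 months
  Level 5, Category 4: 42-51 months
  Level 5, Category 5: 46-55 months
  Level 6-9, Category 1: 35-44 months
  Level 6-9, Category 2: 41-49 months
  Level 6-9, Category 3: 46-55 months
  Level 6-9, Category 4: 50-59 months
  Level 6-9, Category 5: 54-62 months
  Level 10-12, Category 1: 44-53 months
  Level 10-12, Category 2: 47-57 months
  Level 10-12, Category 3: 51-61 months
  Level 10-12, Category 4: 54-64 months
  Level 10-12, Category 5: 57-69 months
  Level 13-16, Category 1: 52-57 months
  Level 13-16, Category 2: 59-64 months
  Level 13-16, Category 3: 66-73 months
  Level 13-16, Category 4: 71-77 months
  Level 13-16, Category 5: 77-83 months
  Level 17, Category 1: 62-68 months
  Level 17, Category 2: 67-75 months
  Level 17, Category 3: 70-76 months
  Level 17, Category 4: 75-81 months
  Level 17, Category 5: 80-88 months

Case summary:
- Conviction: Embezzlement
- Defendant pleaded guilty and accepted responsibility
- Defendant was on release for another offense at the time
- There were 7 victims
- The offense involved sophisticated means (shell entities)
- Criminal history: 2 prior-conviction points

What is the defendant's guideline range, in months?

32-44 months

Base offense level for embezzlement: 2.
R1 applies: 2 − 2 = 0.
R2 applies (level before this adjustment is 0 < 11, so +1): 0 + 1 = 1.
R5 does not apply.
R6 applies: 1 + 2 = 3.
R7 applies: 3 + 2 = 5.
R8 does not apply.
Final offense level: 5.
Criminal history: 2 prior points → Category 2 (2-3).
Level 5 falls in the 5 band.
Grid: Level 5 × Category 2 = 32-44 months.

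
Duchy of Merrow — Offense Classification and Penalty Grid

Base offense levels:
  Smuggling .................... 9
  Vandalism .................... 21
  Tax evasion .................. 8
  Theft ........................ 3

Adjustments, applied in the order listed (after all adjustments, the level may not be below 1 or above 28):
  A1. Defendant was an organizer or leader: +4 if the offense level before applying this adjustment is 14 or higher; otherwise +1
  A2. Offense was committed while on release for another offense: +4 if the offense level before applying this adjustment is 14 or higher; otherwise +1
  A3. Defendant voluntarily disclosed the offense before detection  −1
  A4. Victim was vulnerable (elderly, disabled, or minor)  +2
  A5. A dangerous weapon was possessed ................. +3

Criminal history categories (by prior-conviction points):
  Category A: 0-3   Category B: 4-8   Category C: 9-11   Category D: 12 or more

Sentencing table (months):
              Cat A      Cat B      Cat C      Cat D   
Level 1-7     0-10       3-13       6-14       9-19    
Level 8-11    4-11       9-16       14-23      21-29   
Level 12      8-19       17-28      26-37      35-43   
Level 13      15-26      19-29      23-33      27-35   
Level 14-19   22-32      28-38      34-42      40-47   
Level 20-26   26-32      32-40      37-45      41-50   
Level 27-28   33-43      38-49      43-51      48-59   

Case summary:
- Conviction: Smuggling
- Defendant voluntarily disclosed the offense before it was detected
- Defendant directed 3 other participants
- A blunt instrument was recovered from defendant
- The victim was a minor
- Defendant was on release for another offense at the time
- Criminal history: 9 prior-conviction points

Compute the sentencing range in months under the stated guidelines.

34-42 months

Base offense level for smuggling: 9.
A1 applies (level before this adjustment is 9 < 14, so +1): 9 + 1 = 10.
A2 applies (level before this adjustment is 10 < 14, so +1): 10 + 1 = 11.
A3 applies: 11 − 1 = 10.
A4 applies: 10 + 2 = 12.
A5 applies: 12 + 3 = 15.
Final offense level: 15.
Criminal history: 9 prior points → Category C (9-11).
Level 15 falls in the 14-19 band.
Grid: Level 14-19 × Category C = 34-42 months.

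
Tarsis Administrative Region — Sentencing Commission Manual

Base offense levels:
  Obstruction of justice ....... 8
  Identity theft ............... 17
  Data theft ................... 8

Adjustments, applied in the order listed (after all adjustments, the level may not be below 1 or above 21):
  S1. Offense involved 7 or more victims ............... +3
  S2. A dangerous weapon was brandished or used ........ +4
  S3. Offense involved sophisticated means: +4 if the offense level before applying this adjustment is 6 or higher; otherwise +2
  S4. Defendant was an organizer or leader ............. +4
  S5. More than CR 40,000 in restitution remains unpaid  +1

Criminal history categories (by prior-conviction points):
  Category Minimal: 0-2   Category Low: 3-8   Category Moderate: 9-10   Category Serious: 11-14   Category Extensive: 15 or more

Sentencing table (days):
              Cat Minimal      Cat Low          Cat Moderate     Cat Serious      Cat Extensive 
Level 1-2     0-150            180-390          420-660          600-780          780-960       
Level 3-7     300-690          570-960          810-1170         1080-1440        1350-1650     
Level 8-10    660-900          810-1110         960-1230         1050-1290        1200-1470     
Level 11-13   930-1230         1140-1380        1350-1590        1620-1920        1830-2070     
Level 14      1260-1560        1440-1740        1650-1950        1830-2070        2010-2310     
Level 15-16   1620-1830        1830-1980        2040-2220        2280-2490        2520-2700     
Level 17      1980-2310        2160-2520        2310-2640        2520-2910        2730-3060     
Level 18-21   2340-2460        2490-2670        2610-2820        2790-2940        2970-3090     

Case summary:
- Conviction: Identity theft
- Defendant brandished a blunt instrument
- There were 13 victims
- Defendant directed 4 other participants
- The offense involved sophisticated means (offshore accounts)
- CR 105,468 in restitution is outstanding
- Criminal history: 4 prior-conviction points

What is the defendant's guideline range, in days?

Base offense level for identity theft: 17.
S1 applies: 17 + 3 = 20.
S2 applies: 20 + 4 = 24.
S3 applies (level before this adjustment is 24 ≥ 6, so +4): 24 + 4 = 28.
S4 applies: 28 + 4 = 32.
S5 applies: 32 + 1 = 33.
Level 33 exceeds the maximum of 21; capped at 21.
Final offense level: 21.
Criminal history: 4 prior points → Category Low (3-8).
Level 21 falls in the 18-21 band.
Grid: Level 18-21 × Category Low = 2490-2670 days.

2490-2670 days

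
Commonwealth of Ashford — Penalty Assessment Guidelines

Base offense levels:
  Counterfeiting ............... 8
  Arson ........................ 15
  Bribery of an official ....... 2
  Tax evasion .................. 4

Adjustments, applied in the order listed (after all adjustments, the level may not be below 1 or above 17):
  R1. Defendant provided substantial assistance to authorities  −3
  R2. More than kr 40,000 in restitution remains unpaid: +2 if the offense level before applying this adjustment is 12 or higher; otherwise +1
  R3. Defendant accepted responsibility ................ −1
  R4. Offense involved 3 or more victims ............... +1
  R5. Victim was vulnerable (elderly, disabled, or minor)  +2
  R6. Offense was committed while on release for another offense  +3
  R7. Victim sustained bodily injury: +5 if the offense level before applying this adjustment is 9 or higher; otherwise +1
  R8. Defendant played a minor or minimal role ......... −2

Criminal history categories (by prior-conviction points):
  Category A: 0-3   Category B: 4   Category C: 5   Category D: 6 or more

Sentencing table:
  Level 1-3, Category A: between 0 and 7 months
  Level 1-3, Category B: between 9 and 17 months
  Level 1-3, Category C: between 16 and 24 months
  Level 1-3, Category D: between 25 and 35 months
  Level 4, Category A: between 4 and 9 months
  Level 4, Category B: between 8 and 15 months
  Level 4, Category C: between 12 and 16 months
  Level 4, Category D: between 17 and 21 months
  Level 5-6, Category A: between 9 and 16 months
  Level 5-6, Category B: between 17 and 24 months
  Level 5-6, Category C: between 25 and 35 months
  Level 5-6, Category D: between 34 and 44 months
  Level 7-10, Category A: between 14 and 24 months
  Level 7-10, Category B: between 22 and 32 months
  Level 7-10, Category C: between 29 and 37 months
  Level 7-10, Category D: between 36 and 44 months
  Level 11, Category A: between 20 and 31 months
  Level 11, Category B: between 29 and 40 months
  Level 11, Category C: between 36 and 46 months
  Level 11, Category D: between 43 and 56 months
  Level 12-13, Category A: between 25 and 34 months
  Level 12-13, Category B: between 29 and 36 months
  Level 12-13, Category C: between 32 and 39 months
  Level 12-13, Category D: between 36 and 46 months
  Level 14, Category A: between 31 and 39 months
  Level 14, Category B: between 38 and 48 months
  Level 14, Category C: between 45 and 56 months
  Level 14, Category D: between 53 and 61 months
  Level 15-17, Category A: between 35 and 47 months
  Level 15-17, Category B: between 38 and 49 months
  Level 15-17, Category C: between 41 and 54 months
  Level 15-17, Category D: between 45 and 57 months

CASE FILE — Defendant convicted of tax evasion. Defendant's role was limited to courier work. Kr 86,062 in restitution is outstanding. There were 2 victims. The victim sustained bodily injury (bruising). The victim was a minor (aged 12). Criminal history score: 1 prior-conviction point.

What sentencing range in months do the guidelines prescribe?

Base offense level for tax evasion: 4.
R1 does not apply.
R2 applies (level before this adjustment is 4 < 12, so +1): 4 + 1 = 5.
R5 applies: 5 + 2 = 7.
R6 does not apply.
R7 applies (level before this adjustment is 7 < 9, so +1): 7 + 1 = 8.
R8 applies: 8 − 2 = 6.
Final offense level: 6.
Criminal history: 1 prior point → Category A (0-3).
Level 6 falls in the 5-6 band.
Grid: Level 5-6 × Category A = 9-16 months.

9-16 months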